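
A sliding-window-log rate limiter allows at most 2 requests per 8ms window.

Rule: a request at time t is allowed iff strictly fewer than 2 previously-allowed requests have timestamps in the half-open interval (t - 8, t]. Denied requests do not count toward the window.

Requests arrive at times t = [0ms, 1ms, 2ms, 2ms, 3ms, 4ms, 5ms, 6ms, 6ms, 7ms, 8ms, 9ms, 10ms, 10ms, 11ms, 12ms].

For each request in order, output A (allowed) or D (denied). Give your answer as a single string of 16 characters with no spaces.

Tracking allowed requests in the window:
  req#1 t=0ms: ALLOW
  req#2 t=1ms: ALLOW
  req#3 t=2ms: DENY
  req#4 t=2ms: DENY
  req#5 t=3ms: DENY
  req#6 t=4ms: DENY
  req#7 t=5ms: DENY
  req#8 t=6ms: DENY
  req#9 t=6ms: DENY
  req#10 t=7ms: DENY
  req#11 t=8ms: ALLOW
  req#12 t=9ms: ALLOW
  req#13 t=10ms: DENY
  req#14 t=10ms: DENY
  req#15 t=11ms: DENY
  req#16 t=12ms: DENY

Answer: AADDDDDDDDAADDDD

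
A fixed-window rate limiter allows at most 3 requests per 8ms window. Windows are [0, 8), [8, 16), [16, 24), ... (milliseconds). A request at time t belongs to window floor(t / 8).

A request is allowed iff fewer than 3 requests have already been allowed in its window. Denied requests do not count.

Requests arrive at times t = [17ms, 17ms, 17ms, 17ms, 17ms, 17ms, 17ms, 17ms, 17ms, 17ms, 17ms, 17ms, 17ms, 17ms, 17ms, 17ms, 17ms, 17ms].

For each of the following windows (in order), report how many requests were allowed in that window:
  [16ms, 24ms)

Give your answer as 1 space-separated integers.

Answer: 3

Derivation:
Processing requests:
  req#1 t=17ms (window 2): ALLOW
  req#2 t=17ms (window 2): ALLOW
  req#3 t=17ms (window 2): ALLOW
  req#4 t=17ms (window 2): DENY
  req#5 t=17ms (window 2): DENY
  req#6 t=17ms (window 2): DENY
  req#7 t=17ms (window 2): DENY
  req#8 t=17ms (window 2): DENY
  req#9 t=17ms (window 2): DENY
  req#10 t=17ms (window 2): DENY
  req#11 t=17ms (window 2): DENY
  req#12 t=17ms (window 2): DENY
  req#13 t=17ms (window 2): DENY
  req#14 t=17ms (window 2): DENY
  req#15 t=17ms (window 2): DENY
  req#16 t=17ms (window 2): DENY
  req#17 t=17ms (window 2): DENY
  req#18 t=17ms (window 2): DENY

Allowed counts by window: 3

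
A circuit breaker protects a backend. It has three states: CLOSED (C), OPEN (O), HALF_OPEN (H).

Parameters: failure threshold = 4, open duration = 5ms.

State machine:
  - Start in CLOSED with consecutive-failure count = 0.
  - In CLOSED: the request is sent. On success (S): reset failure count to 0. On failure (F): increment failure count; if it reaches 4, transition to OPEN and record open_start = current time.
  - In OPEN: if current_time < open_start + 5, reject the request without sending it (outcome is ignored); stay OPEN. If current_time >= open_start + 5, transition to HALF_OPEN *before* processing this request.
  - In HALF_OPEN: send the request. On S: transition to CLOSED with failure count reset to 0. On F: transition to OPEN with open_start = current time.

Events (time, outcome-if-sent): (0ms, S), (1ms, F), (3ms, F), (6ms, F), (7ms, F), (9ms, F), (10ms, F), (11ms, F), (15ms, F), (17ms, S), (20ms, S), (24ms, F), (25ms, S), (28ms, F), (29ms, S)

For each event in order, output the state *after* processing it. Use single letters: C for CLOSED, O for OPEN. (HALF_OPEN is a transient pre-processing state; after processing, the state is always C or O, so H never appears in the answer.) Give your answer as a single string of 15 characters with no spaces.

Answer: CCCCOOOOOOCCCCC

Derivation:
State after each event:
  event#1 t=0ms outcome=S: state=CLOSED
  event#2 t=1ms outcome=F: state=CLOSED
  event#3 t=3ms outcome=F: state=CLOSED
  event#4 t=6ms outcome=F: state=CLOSED
  event#5 t=7ms outcome=F: state=OPEN
  event#6 t=9ms outcome=F: state=OPEN
  event#7 t=10ms outcome=F: state=OPEN
  event#8 t=11ms outcome=F: state=OPEN
  event#9 t=15ms outcome=F: state=OPEN
  event#10 t=17ms outcome=S: state=OPEN
  event#11 t=20ms outcome=S: state=CLOSED
  event#12 t=24ms outcome=F: state=CLOSED
  event#13 t=25ms outcome=S: state=CLOSED
  event#14 t=28ms outcome=F: state=CLOSED
  event#15 t=29ms outcome=S: state=CLOSED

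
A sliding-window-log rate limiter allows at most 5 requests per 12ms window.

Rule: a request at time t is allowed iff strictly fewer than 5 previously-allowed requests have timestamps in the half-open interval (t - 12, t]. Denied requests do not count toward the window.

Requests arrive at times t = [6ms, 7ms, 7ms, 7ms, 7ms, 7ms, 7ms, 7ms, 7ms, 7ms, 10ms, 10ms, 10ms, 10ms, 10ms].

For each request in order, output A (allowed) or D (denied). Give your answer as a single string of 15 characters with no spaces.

Answer: AAAAADDDDDDDDDD

Derivation:
Tracking allowed requests in the window:
  req#1 t=6ms: ALLOW
  req#2 t=7ms: ALLOW
  req#3 t=7ms: ALLOW
  req#4 t=7ms: ALLOW
  req#5 t=7ms: ALLOW
  req#6 t=7ms: DENY
  req#7 t=7ms: DENY
  req#8 t=7ms: DENY
  req#9 t=7ms: DENY
  req#10 t=7ms: DENY
  req#11 t=10ms: DENY
  req#12 t=10ms: DENY
  req#13 t=10ms: DENY
  req#14 t=10ms: DENY
  req#15 t=10ms: DENY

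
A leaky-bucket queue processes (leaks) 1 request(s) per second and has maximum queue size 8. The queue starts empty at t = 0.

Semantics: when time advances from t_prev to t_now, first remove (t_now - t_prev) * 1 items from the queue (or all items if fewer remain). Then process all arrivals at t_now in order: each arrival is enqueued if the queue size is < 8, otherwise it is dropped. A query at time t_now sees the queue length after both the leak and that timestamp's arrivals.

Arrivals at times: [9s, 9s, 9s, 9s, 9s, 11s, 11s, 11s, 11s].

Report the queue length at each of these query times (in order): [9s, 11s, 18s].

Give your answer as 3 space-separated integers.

Answer: 5 7 0

Derivation:
Queue lengths at query times:
  query t=9s: backlog = 5
  query t=11s: backlog = 7
  query t=18s: backlog = 0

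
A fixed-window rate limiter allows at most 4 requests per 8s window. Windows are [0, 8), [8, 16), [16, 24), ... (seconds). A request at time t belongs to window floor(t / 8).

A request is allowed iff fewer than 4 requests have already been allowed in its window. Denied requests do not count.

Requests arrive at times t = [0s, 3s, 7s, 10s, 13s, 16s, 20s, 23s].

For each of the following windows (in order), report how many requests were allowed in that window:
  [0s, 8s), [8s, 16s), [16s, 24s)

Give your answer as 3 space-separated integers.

Answer: 3 2 3

Derivation:
Processing requests:
  req#1 t=0s (window 0): ALLOW
  req#2 t=3s (window 0): ALLOW
  req#3 t=7s (window 0): ALLOW
  req#4 t=10s (window 1): ALLOW
  req#5 t=13s (window 1): ALLOW
  req#6 t=16s (window 2): ALLOW
  req#7 t=20s (window 2): ALLOW
  req#8 t=23s (window 2): ALLOW

Allowed counts by window: 3 2 3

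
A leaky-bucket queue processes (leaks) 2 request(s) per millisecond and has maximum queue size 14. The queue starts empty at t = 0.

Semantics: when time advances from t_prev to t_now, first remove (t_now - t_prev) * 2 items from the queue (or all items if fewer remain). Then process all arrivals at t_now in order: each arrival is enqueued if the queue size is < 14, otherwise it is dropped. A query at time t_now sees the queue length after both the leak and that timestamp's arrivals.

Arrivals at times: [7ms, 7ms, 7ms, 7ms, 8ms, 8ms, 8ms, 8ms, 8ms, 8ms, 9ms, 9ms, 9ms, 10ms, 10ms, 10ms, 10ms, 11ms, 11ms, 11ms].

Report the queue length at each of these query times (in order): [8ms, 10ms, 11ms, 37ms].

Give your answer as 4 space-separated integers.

Answer: 8 11 12 0

Derivation:
Queue lengths at query times:
  query t=8ms: backlog = 8
  query t=10ms: backlog = 11
  query t=11ms: backlog = 12
  query t=37ms: backlog = 0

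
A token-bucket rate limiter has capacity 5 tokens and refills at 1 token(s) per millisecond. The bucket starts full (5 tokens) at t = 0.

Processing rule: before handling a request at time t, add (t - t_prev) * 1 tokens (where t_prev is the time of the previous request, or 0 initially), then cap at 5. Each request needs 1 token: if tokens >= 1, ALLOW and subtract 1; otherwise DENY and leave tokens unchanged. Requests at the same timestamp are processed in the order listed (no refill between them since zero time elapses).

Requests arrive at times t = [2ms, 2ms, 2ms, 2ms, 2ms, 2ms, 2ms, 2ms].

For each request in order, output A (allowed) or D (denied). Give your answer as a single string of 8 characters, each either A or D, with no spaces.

Simulating step by step:
  req#1 t=2ms: ALLOW
  req#2 t=2ms: ALLOW
  req#3 t=2ms: ALLOW
  req#4 t=2ms: ALLOW
  req#5 t=2ms: ALLOW
  req#6 t=2ms: DENY
  req#7 t=2ms: DENY
  req#8 t=2ms: DENY

Answer: AAAAADDD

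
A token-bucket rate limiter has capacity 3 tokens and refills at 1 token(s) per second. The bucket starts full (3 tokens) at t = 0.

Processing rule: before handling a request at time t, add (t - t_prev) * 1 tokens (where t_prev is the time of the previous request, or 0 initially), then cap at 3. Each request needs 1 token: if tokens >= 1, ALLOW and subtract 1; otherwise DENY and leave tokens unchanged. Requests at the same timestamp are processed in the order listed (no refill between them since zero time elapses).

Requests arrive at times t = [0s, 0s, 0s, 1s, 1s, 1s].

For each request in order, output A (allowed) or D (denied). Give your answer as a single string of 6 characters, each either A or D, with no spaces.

Answer: AAAADD

Derivation:
Simulating step by step:
  req#1 t=0s: ALLOW
  req#2 t=0s: ALLOW
  req#3 t=0s: ALLOW
  req#4 t=1s: ALLOW
  req#5 t=1s: DENY
  req#6 t=1s: DENY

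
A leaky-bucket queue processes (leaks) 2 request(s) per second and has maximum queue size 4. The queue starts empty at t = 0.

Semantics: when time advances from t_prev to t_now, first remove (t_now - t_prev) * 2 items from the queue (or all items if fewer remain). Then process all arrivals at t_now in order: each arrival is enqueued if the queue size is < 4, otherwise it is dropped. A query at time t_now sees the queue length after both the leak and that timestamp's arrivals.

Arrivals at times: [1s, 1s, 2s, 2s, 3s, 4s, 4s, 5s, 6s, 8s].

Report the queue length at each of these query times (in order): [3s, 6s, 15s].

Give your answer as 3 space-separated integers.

Answer: 1 1 0

Derivation:
Queue lengths at query times:
  query t=3s: backlog = 1
  query t=6s: backlog = 1
  query t=15s: backlog = 0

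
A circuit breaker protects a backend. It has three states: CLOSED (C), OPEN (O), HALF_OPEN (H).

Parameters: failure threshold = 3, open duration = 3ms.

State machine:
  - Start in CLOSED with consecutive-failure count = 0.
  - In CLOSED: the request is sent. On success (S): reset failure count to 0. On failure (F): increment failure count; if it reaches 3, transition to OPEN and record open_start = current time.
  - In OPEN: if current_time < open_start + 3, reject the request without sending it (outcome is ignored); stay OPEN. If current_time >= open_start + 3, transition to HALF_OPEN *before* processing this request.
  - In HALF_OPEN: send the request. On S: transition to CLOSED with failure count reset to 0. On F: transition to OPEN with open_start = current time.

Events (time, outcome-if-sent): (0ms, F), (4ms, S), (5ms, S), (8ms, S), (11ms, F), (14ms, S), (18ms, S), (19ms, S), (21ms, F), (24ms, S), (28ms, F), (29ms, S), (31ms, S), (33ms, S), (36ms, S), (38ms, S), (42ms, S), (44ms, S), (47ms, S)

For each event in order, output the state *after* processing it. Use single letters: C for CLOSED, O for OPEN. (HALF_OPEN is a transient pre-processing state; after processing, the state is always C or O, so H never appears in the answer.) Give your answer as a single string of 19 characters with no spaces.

Answer: CCCCCCCCCCCCCCCCCCC

Derivation:
State after each event:
  event#1 t=0ms outcome=F: state=CLOSED
  event#2 t=4ms outcome=S: state=CLOSED
  event#3 t=5ms outcome=S: state=CLOSED
  event#4 t=8ms outcome=S: state=CLOSED
  event#5 t=11ms outcome=F: state=CLOSED
  event#6 t=14ms outcome=S: state=CLOSED
  event#7 t=18ms outcome=S: state=CLOSED
  event#8 t=19ms outcome=S: state=CLOSED
  event#9 t=21ms outcome=F: state=CLOSED
  event#10 t=24ms outcome=S: state=CLOSED
  event#11 t=28ms outcome=F: state=CLOSED
  event#12 t=29ms outcome=S: state=CLOSED
  event#13 t=31ms outcome=S: state=CLOSED
  event#14 t=33ms outcome=S: state=CLOSED
  event#15 t=36ms outcome=S: state=CLOSED
  event#16 t=38ms outcome=S: state=CLOSED
  event#17 t=42ms outcome=S: state=CLOSED
  event#18 t=44ms outcome=S: state=CLOSED
  event#19 t=47ms outcome=S: state=CLOSED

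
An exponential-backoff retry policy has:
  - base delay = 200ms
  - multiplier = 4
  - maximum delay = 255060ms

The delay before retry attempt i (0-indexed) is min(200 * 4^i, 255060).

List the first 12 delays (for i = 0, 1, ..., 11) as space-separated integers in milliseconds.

Answer: 200 800 3200 12800 51200 204800 255060 255060 255060 255060 255060 255060

Derivation:
Computing each delay:
  i=0: min(200*4^0, 255060) = 200
  i=1: min(200*4^1, 255060) = 800
  i=2: min(200*4^2, 255060) = 3200
  i=3: min(200*4^3, 255060) = 12800
  i=4: min(200*4^4, 255060) = 51200
  i=5: min(200*4^5, 255060) = 204800
  i=6: min(200*4^6, 255060) = 255060
  i=7: min(200*4^7, 255060) = 255060
  i=8: min(200*4^8, 255060) = 255060
  i=9: min(200*4^9, 255060) = 255060
  i=10: min(200*4^10, 255060) = 255060
  i=11: min(200*4^11, 255060) = 255060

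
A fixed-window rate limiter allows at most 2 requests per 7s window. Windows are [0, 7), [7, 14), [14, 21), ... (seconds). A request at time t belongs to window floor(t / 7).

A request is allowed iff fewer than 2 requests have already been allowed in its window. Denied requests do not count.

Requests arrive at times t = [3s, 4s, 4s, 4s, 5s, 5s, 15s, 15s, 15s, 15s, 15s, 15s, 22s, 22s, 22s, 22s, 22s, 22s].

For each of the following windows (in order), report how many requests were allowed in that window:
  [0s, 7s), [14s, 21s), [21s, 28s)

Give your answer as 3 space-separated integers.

Answer: 2 2 2

Derivation:
Processing requests:
  req#1 t=3s (window 0): ALLOW
  req#2 t=4s (window 0): ALLOW
  req#3 t=4s (window 0): DENY
  req#4 t=4s (window 0): DENY
  req#5 t=5s (window 0): DENY
  req#6 t=5s (window 0): DENY
  req#7 t=15s (window 2): ALLOW
  req#8 t=15s (window 2): ALLOW
  req#9 t=15s (window 2): DENY
  req#10 t=15s (window 2): DENY
  req#11 t=15s (window 2): DENY
  req#12 t=15s (window 2): DENY
  req#13 t=22s (window 3): ALLOW
  req#14 t=22s (window 3): ALLOW
  req#15 t=22s (window 3): DENY
  req#16 t=22s (window 3): DENY
  req#17 t=22s (window 3): DENY
  req#18 t=22s (window 3): DENY

Allowed counts by window: 2 2 2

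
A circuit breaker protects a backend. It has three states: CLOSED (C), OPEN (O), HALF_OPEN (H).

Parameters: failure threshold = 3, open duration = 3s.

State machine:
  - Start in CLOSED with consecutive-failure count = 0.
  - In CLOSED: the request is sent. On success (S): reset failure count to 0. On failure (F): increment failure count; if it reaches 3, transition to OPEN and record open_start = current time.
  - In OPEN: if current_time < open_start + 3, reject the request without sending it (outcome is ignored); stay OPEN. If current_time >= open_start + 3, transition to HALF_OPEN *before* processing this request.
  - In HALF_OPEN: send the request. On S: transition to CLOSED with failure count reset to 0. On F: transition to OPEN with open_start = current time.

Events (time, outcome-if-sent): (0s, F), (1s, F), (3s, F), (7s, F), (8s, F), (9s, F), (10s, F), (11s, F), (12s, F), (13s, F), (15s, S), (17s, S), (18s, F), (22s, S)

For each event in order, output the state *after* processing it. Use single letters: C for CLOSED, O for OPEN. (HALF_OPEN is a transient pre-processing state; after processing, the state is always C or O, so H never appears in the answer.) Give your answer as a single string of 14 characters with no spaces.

State after each event:
  event#1 t=0s outcome=F: state=CLOSED
  event#2 t=1s outcome=F: state=CLOSED
  event#3 t=3s outcome=F: state=OPEN
  event#4 t=7s outcome=F: state=OPEN
  event#5 t=8s outcome=F: state=OPEN
  event#6 t=9s outcome=F: state=OPEN
  event#7 t=10s outcome=F: state=OPEN
  event#8 t=11s outcome=F: state=OPEN
  event#9 t=12s outcome=F: state=OPEN
  event#10 t=13s outcome=F: state=OPEN
  event#11 t=15s outcome=S: state=OPEN
  event#12 t=17s outcome=S: state=CLOSED
  event#13 t=18s outcome=F: state=CLOSED
  event#14 t=22s outcome=S: state=CLOSED

Answer: CCOOOOOOOOOCCC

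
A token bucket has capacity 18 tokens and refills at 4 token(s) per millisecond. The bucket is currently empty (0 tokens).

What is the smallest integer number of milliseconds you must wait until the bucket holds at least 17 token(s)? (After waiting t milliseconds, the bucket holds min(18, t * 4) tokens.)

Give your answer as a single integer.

Need t * 4 >= 17, so t >= 17/4.
Smallest integer t = ceil(17/4) = 5.

Answer: 5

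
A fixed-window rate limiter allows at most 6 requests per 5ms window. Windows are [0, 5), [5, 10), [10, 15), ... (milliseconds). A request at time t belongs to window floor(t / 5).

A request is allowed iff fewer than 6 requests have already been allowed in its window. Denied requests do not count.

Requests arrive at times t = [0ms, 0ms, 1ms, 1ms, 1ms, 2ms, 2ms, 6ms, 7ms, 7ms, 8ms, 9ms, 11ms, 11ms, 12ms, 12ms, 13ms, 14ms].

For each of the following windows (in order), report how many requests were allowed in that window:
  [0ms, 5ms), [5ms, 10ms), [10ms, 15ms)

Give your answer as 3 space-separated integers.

Processing requests:
  req#1 t=0ms (window 0): ALLOW
  req#2 t=0ms (window 0): ALLOW
  req#3 t=1ms (window 0): ALLOW
  req#4 t=1ms (window 0): ALLOW
  req#5 t=1ms (window 0): ALLOW
  req#6 t=2ms (window 0): ALLOW
  req#7 t=2ms (window 0): DENY
  req#8 t=6ms (window 1): ALLOW
  req#9 t=7ms (window 1): ALLOW
  req#10 t=7ms (window 1): ALLOW
  req#11 t=8ms (window 1): ALLOW
  req#12 t=9ms (window 1): ALLOW
  req#13 t=11ms (window 2): ALLOW
  req#14 t=11ms (window 2): ALLOW
  req#15 t=12ms (window 2): ALLOW
  req#16 t=12ms (window 2): ALLOW
  req#17 t=13ms (window 2): ALLOW
  req#18 t=14ms (window 2): ALLOW

Allowed counts by window: 6 5 6

Answer: 6 5 6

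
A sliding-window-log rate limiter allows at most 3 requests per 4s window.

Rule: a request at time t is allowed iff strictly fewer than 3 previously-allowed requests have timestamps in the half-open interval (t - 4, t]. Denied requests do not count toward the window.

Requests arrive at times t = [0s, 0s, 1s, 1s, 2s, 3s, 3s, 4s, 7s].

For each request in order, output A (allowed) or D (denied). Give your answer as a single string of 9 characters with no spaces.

Tracking allowed requests in the window:
  req#1 t=0s: ALLOW
  req#2 t=0s: ALLOW
  req#3 t=1s: ALLOW
  req#4 t=1s: DENY
  req#5 t=2s: DENY
  req#6 t=3s: DENY
  req#7 t=3s: DENY
  req#8 t=4s: ALLOW
  req#9 t=7s: ALLOW

Answer: AAADDDDAA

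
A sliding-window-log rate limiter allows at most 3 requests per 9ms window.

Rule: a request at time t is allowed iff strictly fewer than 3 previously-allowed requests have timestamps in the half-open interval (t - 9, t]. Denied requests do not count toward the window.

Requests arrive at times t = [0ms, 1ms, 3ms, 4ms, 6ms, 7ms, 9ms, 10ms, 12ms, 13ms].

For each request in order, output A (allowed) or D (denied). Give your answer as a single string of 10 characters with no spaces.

Tracking allowed requests in the window:
  req#1 t=0ms: ALLOW
  req#2 t=1ms: ALLOW
  req#3 t=3ms: ALLOW
  req#4 t=4ms: DENY
  req#5 t=6ms: DENY
  req#6 t=7ms: DENY
  req#7 t=9ms: ALLOW
  req#8 t=10ms: ALLOW
  req#9 t=12ms: ALLOW
  req#10 t=13ms: DENY

Answer: AAADDDAAAD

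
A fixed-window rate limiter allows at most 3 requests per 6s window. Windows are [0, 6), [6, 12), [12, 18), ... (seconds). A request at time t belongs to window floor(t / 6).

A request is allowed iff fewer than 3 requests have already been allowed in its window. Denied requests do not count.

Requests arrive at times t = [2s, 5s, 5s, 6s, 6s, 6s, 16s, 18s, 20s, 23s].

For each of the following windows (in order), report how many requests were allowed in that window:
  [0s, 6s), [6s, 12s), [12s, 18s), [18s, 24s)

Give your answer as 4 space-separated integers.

Processing requests:
  req#1 t=2s (window 0): ALLOW
  req#2 t=5s (window 0): ALLOW
  req#3 t=5s (window 0): ALLOW
  req#4 t=6s (window 1): ALLOW
  req#5 t=6s (window 1): ALLOW
  req#6 t=6s (window 1): ALLOW
  req#7 t=16s (window 2): ALLOW
  req#8 t=18s (window 3): ALLOW
  req#9 t=20s (window 3): ALLOW
  req#10 t=23s (window 3): ALLOW

Allowed counts by window: 3 3 1 3

Answer: 3 3 1 3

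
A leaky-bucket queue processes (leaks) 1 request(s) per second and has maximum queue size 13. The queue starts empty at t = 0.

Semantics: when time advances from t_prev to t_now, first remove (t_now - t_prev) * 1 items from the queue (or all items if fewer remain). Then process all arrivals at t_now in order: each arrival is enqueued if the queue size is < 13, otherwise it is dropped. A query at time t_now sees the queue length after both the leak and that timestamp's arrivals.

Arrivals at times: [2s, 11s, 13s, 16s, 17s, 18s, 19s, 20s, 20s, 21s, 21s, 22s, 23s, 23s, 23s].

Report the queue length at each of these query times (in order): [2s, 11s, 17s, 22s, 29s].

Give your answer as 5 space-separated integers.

Answer: 1 1 1 3 0

Derivation:
Queue lengths at query times:
  query t=2s: backlog = 1
  query t=11s: backlog = 1
  query t=17s: backlog = 1
  query t=22s: backlog = 3
  query t=29s: backlog = 0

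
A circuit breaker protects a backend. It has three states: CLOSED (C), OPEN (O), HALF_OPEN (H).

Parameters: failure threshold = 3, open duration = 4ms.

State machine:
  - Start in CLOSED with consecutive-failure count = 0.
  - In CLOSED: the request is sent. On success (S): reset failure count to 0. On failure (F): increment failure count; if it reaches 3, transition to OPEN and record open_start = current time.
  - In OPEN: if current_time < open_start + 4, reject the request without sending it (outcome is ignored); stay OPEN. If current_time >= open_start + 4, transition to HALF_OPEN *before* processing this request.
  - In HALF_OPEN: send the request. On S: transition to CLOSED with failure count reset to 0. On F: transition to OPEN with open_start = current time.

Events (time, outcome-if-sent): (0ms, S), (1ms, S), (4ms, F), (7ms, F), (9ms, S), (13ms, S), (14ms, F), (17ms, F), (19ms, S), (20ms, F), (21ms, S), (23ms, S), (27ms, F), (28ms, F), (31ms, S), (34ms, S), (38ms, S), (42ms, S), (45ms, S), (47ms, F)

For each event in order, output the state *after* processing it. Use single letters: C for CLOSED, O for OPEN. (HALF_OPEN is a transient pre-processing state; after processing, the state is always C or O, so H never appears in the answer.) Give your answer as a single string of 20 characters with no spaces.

State after each event:
  event#1 t=0ms outcome=S: state=CLOSED
  event#2 t=1ms outcome=S: state=CLOSED
  event#3 t=4ms outcome=F: state=CLOSED
  event#4 t=7ms outcome=F: state=CLOSED
  event#5 t=9ms outcome=S: state=CLOSED
  event#6 t=13ms outcome=S: state=CLOSED
  event#7 t=14ms outcome=F: state=CLOSED
  event#8 t=17ms outcome=F: state=CLOSED
  event#9 t=19ms outcome=S: state=CLOSED
  event#10 t=20ms outcome=F: state=CLOSED
  event#11 t=21ms outcome=S: state=CLOSED
  event#12 t=23ms outcome=S: state=CLOSED
  event#13 t=27ms outcome=F: state=CLOSED
  event#14 t=28ms outcome=F: state=CLOSED
  event#15 t=31ms outcome=S: state=CLOSED
  event#16 t=34ms outcome=S: state=CLOSED
  event#17 t=38ms outcome=S: state=CLOSED
  event#18 t=42ms outcome=S: state=CLOSED
  event#19 t=45ms outcome=S: state=CLOSED
  event#20 t=47ms outcome=F: state=CLOSED

Answer: CCCCCCCCCCCCCCCCCCCC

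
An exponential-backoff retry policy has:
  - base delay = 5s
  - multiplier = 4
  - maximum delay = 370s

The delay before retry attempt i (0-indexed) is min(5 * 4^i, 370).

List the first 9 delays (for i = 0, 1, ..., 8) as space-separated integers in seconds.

Answer: 5 20 80 320 370 370 370 370 370

Derivation:
Computing each delay:
  i=0: min(5*4^0, 370) = 5
  i=1: min(5*4^1, 370) = 20
  i=2: min(5*4^2, 370) = 80
  i=3: min(5*4^3, 370) = 320
  i=4: min(5*4^4, 370) = 370
  i=5: min(5*4^5, 370) = 370
  i=6: min(5*4^6, 370) = 370
  i=7: min(5*4^7, 370) = 370
  i=8: min(5*4^8, 370) = 370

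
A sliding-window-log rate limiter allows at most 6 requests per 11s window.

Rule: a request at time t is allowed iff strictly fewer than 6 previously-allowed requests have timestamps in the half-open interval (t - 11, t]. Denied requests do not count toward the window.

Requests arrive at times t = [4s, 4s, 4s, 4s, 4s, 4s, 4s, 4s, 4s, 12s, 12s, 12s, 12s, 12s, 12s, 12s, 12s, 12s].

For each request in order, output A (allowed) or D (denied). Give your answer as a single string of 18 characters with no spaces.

Tracking allowed requests in the window:
  req#1 t=4s: ALLOW
  req#2 t=4s: ALLOW
  req#3 t=4s: ALLOW
  req#4 t=4s: ALLOW
  req#5 t=4s: ALLOW
  req#6 t=4s: ALLOW
  req#7 t=4s: DENY
  req#8 t=4s: DENY
  req#9 t=4s: DENY
  req#10 t=12s: DENY
  req#11 t=12s: DENY
  req#12 t=12s: DENY
  req#13 t=12s: DENY
  req#14 t=12s: DENY
  req#15 t=12s: DENY
  req#16 t=12s: DENY
  req#17 t=12s: DENY
  req#18 t=12s: DENY

Answer: AAAAAADDDDDDDDDDDD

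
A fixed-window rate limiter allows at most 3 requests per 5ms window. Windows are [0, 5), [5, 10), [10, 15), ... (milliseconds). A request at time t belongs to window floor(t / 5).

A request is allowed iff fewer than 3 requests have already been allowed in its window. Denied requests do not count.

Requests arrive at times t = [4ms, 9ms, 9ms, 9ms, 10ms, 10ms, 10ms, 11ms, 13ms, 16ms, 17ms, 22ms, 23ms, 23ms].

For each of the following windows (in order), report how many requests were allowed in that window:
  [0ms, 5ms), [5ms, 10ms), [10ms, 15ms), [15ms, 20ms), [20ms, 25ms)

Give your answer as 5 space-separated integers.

Processing requests:
  req#1 t=4ms (window 0): ALLOW
  req#2 t=9ms (window 1): ALLOW
  req#3 t=9ms (window 1): ALLOW
  req#4 t=9ms (window 1): ALLOW
  req#5 t=10ms (window 2): ALLOW
  req#6 t=10ms (window 2): ALLOW
  req#7 t=10ms (window 2): ALLOW
  req#8 t=11ms (window 2): DENY
  req#9 t=13ms (window 2): DENY
  req#10 t=16ms (window 3): ALLOW
  req#11 t=17ms (window 3): ALLOW
  req#12 t=22ms (window 4): ALLOW
  req#13 t=23ms (window 4): ALLOW
  req#14 t=23ms (window 4): ALLOW

Allowed counts by window: 1 3 3 2 3

Answer: 1 3 3 2 3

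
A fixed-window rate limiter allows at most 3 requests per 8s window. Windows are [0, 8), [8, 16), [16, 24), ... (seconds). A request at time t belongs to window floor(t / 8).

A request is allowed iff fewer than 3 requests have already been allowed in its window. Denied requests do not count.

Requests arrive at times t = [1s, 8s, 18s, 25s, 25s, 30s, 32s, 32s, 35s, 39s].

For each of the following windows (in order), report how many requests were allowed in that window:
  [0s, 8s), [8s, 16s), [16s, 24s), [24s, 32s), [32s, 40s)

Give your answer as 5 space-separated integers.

Processing requests:
  req#1 t=1s (window 0): ALLOW
  req#2 t=8s (window 1): ALLOW
  req#3 t=18s (window 2): ALLOW
  req#4 t=25s (window 3): ALLOW
  req#5 t=25s (window 3): ALLOW
  req#6 t=30s (window 3): ALLOW
  req#7 t=32s (window 4): ALLOW
  req#8 t=32s (window 4): ALLOW
  req#9 t=35s (window 4): ALLOW
  req#10 t=39s (window 4): DENY

Allowed counts by window: 1 1 1 3 3

Answer: 1 1 1 3 3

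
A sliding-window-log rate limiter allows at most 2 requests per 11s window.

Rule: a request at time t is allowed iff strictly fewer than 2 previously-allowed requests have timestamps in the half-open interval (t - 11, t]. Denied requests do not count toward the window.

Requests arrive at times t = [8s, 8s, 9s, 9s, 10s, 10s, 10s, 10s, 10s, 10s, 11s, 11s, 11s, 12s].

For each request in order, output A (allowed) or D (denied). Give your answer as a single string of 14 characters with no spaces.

Tracking allowed requests in the window:
  req#1 t=8s: ALLOW
  req#2 t=8s: ALLOW
  req#3 t=9s: DENY
  req#4 t=9s: DENY
  req#5 t=10s: DENY
  req#6 t=10s: DENY
  req#7 t=10s: DENY
  req#8 t=10s: DENY
  req#9 t=10s: DENY
  req#10 t=10s: DENY
  req#11 t=11s: DENY
  req#12 t=11s: DENY
  req#13 t=11s: DENY
  req#14 t=12s: DENY

Answer: AADDDDDDDDDDDD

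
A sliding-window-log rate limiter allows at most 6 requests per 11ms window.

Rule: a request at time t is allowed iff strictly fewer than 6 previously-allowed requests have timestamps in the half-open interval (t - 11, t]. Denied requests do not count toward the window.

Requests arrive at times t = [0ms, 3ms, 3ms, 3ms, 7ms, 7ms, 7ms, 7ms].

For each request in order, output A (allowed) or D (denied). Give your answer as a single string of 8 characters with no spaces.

Tracking allowed requests in the window:
  req#1 t=0ms: ALLOW
  req#2 t=3ms: ALLOW
  req#3 t=3ms: ALLOW
  req#4 t=3ms: ALLOW
  req#5 t=7ms: ALLOW
  req#6 t=7ms: ALLOW
  req#7 t=7ms: DENY
  req#8 t=7ms: DENY

Answer: AAAAAADD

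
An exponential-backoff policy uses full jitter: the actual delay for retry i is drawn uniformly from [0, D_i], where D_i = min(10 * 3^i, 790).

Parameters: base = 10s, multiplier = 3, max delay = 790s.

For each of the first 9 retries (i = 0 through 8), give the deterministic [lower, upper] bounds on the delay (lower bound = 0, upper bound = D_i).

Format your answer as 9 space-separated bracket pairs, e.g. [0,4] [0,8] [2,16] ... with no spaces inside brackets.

Computing bounds per retry:
  i=0: D_i=min(10*3^0,790)=10, bounds=[0,10]
  i=1: D_i=min(10*3^1,790)=30, bounds=[0,30]
  i=2: D_i=min(10*3^2,790)=90, bounds=[0,90]
  i=3: D_i=min(10*3^3,790)=270, bounds=[0,270]
  i=4: D_i=min(10*3^4,790)=790, bounds=[0,790]
  i=5: D_i=min(10*3^5,790)=790, bounds=[0,790]
  i=6: D_i=min(10*3^6,790)=790, bounds=[0,790]
  i=7: D_i=min(10*3^7,790)=790, bounds=[0,790]
  i=8: D_i=min(10*3^8,790)=790, bounds=[0,790]

Answer: [0,10] [0,30] [0,90] [0,270] [0,790] [0,790] [0,790] [0,790] [0,790]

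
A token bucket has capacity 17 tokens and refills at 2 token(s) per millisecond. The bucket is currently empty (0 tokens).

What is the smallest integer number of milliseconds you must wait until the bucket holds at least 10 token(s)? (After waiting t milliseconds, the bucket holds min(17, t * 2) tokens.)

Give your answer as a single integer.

Need t * 2 >= 10, so t >= 10/2.
Smallest integer t = ceil(10/2) = 5.

Answer: 5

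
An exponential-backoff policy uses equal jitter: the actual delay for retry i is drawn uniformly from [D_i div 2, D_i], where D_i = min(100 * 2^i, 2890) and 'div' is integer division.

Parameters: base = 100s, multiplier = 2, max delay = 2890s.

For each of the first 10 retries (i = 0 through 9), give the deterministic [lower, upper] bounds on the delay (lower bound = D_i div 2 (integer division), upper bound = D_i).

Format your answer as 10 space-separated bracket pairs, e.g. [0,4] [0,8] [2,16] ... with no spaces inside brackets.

Answer: [50,100] [100,200] [200,400] [400,800] [800,1600] [1445,2890] [1445,2890] [1445,2890] [1445,2890] [1445,2890]

Derivation:
Computing bounds per retry:
  i=0: D_i=min(100*2^0,2890)=100, bounds=[50,100]
  i=1: D_i=min(100*2^1,2890)=200, bounds=[100,200]
  i=2: D_i=min(100*2^2,2890)=400, bounds=[200,400]
  i=3: D_i=min(100*2^3,2890)=800, bounds=[400,800]
  i=4: D_i=min(100*2^4,2890)=1600, bounds=[800,1600]
  i=5: D_i=min(100*2^5,2890)=2890, bounds=[1445,2890]
  i=6: D_i=min(100*2^6,2890)=2890, bounds=[1445,2890]
  i=7: D_i=min(100*2^7,2890)=2890, bounds=[1445,2890]
  i=8: D_i=min(100*2^8,2890)=2890, bounds=[1445,2890]
  i=9: D_i=min(100*2^9,2890)=2890, bounds=[1445,2890]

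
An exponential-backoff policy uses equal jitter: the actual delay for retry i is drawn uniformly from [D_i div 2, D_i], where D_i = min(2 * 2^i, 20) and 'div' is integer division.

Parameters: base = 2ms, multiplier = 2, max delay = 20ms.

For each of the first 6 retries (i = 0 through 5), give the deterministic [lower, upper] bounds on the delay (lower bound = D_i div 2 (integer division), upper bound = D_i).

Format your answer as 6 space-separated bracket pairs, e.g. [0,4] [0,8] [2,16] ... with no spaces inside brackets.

Computing bounds per retry:
  i=0: D_i=min(2*2^0,20)=2, bounds=[1,2]
  i=1: D_i=min(2*2^1,20)=4, bounds=[2,4]
  i=2: D_i=min(2*2^2,20)=8, bounds=[4,8]
  i=3: D_i=min(2*2^3,20)=16, bounds=[8,16]
  i=4: D_i=min(2*2^4,20)=20, bounds=[10,20]
  i=5: D_i=min(2*2^5,20)=20, bounds=[10,20]

Answer: [1,2] [2,4] [4,8] [8,16] [10,20] [10,20]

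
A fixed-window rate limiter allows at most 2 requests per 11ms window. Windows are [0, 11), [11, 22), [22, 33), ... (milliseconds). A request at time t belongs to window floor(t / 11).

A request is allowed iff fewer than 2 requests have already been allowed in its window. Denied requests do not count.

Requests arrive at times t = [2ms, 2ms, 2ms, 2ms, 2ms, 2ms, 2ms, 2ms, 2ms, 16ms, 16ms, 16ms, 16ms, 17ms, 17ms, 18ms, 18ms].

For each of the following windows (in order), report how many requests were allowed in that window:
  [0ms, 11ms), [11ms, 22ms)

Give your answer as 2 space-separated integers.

Processing requests:
  req#1 t=2ms (window 0): ALLOW
  req#2 t=2ms (window 0): ALLOW
  req#3 t=2ms (window 0): DENY
  req#4 t=2ms (window 0): DENY
  req#5 t=2ms (window 0): DENY
  req#6 t=2ms (window 0): DENY
  req#7 t=2ms (window 0): DENY
  req#8 t=2ms (window 0): DENY
  req#9 t=2ms (window 0): DENY
  req#10 t=16ms (window 1): ALLOW
  req#11 t=16ms (window 1): ALLOW
  req#12 t=16ms (window 1): DENY
  req#13 t=16ms (window 1): DENY
  req#14 t=17ms (window 1): DENY
  req#15 t=17ms (window 1): DENY
  req#16 t=18ms (window 1): DENY
  req#17 t=18ms (window 1): DENY

Allowed counts by window: 2 2

Answer: 2 2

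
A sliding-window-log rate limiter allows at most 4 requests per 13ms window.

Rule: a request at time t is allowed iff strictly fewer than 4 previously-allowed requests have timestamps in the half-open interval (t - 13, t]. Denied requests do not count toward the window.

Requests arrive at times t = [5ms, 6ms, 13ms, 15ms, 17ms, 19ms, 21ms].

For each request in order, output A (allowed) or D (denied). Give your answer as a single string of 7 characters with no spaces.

Tracking allowed requests in the window:
  req#1 t=5ms: ALLOW
  req#2 t=6ms: ALLOW
  req#3 t=13ms: ALLOW
  req#4 t=15ms: ALLOW
  req#5 t=17ms: DENY
  req#6 t=19ms: ALLOW
  req#7 t=21ms: ALLOW

Answer: AAAADAA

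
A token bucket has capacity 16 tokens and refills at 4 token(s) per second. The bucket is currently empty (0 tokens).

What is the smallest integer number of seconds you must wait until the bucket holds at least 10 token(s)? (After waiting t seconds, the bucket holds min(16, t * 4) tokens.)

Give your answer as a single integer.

Need t * 4 >= 10, so t >= 10/4.
Smallest integer t = ceil(10/4) = 3.

Answer: 3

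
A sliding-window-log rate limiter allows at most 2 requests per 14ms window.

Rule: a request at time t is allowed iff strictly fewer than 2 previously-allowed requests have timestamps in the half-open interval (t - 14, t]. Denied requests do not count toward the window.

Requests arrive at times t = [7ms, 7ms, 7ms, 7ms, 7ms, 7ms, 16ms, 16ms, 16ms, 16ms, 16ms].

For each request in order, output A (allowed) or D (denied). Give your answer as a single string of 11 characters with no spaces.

Answer: AADDDDDDDDD

Derivation:
Tracking allowed requests in the window:
  req#1 t=7ms: ALLOW
  req#2 t=7ms: ALLOW
  req#3 t=7ms: DENY
  req#4 t=7ms: DENY
  req#5 t=7ms: DENY
  req#6 t=7ms: DENY
  req#7 t=16ms: DENY
  req#8 t=16ms: DENY
  req#9 t=16ms: DENY
  req#10 t=16ms: DENY
  req#11 t=16ms: DENY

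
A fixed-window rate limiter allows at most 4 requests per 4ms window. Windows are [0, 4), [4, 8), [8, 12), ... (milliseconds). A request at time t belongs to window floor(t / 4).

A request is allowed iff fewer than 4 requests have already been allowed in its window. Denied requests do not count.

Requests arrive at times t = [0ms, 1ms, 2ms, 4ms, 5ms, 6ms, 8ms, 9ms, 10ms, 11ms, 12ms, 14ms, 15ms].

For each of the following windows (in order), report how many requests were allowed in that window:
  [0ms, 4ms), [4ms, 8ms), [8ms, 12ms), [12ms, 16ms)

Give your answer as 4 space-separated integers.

Processing requests:
  req#1 t=0ms (window 0): ALLOW
  req#2 t=1ms (window 0): ALLOW
  req#3 t=2ms (window 0): ALLOW
  req#4 t=4ms (window 1): ALLOW
  req#5 t=5ms (window 1): ALLOW
  req#6 t=6ms (window 1): ALLOW
  req#7 t=8ms (window 2): ALLOW
  req#8 t=9ms (window 2): ALLOW
  req#9 t=10ms (window 2): ALLOW
  req#10 t=11ms (window 2): ALLOW
  req#11 t=12ms (window 3): ALLOW
  req#12 t=14ms (window 3): ALLOW
  req#13 t=15ms (window 3): ALLOW

Allowed counts by window: 3 3 4 3

Answer: 3 3 4 3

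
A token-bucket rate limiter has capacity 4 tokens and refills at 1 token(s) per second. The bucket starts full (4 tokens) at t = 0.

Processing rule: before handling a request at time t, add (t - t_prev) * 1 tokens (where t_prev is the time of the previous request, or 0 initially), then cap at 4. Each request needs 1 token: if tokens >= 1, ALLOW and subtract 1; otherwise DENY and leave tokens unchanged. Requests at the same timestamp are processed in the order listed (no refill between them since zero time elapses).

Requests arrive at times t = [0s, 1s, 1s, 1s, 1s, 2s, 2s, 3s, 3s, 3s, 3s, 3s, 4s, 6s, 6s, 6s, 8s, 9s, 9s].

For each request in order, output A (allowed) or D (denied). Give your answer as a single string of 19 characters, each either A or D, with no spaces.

Answer: AAAAAADADDDDAAADAAA

Derivation:
Simulating step by step:
  req#1 t=0s: ALLOW
  req#2 t=1s: ALLOW
  req#3 t=1s: ALLOW
  req#4 t=1s: ALLOW
  req#5 t=1s: ALLOW
  req#6 t=2s: ALLOW
  req#7 t=2s: DENY
  req#8 t=3s: ALLOW
  req#9 t=3s: DENY
  req#10 t=3s: DENY
  req#11 t=3s: DENY
  req#12 t=3s: DENY
  req#13 t=4s: ALLOW
  req#14 t=6s: ALLOW
  req#15 t=6s: ALLOW
  req#16 t=6s: DENY
  req#17 t=8s: ALLOW
  req#18 t=9s: ALLOW
  req#19 t=9s: ALLOW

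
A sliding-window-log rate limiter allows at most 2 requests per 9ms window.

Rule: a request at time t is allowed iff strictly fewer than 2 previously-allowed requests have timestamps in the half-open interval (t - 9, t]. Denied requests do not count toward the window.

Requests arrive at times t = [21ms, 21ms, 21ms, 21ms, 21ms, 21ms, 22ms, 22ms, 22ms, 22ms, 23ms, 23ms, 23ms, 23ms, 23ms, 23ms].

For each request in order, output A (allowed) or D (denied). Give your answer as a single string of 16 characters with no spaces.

Answer: AADDDDDDDDDDDDDD

Derivation:
Tracking allowed requests in the window:
  req#1 t=21ms: ALLOW
  req#2 t=21ms: ALLOW
  req#3 t=21ms: DENY
  req#4 t=21ms: DENY
  req#5 t=21ms: DENY
  req#6 t=21ms: DENY
  req#7 t=22ms: DENY
  req#8 t=22ms: DENY
  req#9 t=22ms: DENY
  req#10 t=22ms: DENY
  req#11 t=23ms: DENY
  req#12 t=23ms: DENY
  req#13 t=23ms: DENY
  req#14 t=23ms: DENY
  req#15 t=23ms: DENY
  req#16 t=23ms: DENY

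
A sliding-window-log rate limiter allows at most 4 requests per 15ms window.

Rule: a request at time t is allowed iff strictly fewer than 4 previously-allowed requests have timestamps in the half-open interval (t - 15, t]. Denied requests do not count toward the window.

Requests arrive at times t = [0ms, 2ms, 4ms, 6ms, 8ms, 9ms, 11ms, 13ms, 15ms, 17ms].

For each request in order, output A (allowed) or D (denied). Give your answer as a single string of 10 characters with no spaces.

Answer: AAAADDDDAA

Derivation:
Tracking allowed requests in the window:
  req#1 t=0ms: ALLOW
  req#2 t=2ms: ALLOW
  req#3 t=4ms: ALLOW
  req#4 t=6ms: ALLOW
  req#5 t=8ms: DENY
  req#6 t=9ms: DENY
  req#7 t=11ms: DENY
  req#8 t=13ms: DENY
  req#9 t=15ms: ALLOW
  req#10 t=17ms: ALLOW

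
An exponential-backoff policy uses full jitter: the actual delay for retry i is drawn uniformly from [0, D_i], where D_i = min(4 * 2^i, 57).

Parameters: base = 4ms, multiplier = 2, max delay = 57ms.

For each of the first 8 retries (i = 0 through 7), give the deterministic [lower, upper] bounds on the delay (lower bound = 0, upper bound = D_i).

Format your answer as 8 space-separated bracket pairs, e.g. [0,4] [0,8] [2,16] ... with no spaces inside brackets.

Answer: [0,4] [0,8] [0,16] [0,32] [0,57] [0,57] [0,57] [0,57]

Derivation:
Computing bounds per retry:
  i=0: D_i=min(4*2^0,57)=4, bounds=[0,4]
  i=1: D_i=min(4*2^1,57)=8, bounds=[0,8]
  i=2: D_i=min(4*2^2,57)=16, bounds=[0,16]
  i=3: D_i=min(4*2^3,57)=32, bounds=[0,32]
  i=4: D_i=min(4*2^4,57)=57, bounds=[0,57]
  i=5: D_i=min(4*2^5,57)=57, bounds=[0,57]
  i=6: D_i=min(4*2^6,57)=57, bounds=[0,57]
  i=7: D_i=min(4*2^7,57)=57, bounds=[0,57]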